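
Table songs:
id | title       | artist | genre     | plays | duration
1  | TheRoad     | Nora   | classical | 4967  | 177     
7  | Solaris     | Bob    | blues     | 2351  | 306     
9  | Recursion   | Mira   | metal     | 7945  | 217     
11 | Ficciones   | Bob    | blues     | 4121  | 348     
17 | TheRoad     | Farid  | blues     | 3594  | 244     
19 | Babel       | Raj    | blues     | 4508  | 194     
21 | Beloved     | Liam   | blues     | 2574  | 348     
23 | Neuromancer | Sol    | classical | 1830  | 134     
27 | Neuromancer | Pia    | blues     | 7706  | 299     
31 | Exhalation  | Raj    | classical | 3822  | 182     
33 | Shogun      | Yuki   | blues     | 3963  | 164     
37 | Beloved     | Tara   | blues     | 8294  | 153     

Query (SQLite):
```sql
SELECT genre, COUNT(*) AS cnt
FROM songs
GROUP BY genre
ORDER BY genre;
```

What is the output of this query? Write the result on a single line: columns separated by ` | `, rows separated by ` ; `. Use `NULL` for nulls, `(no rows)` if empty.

Partition songs by genre; compute COUNT(*) within each group.
  blues: ids {7, 11, 17, 19, 21, 27, 33, 37} → COUNT(*)=8
  classical: ids {1, 23, 31} → COUNT(*)=3
  metal: ids {9} → COUNT(*)=1

blues | 8 ; classical | 3 ; metal | 1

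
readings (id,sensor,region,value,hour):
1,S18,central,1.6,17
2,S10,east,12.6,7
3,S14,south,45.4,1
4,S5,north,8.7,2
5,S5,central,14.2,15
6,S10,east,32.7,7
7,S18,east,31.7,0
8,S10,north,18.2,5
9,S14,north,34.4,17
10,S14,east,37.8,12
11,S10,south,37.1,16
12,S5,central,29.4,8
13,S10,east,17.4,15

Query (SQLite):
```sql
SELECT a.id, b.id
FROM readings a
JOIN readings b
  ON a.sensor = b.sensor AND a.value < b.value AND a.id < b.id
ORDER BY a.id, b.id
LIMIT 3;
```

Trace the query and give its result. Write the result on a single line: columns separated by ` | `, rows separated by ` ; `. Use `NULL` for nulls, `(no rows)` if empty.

Pairs (a,b) with same sensor, a.value < b.value, a.id < b.id.
sensor groups: S10:{2,6,8,11,13} S14:{3,9,10} S18:{1,7} S5:{4,5,12}
Ordered by (a.id, b.id); first 3.

1 | 7 ; 2 | 6 ; 2 | 8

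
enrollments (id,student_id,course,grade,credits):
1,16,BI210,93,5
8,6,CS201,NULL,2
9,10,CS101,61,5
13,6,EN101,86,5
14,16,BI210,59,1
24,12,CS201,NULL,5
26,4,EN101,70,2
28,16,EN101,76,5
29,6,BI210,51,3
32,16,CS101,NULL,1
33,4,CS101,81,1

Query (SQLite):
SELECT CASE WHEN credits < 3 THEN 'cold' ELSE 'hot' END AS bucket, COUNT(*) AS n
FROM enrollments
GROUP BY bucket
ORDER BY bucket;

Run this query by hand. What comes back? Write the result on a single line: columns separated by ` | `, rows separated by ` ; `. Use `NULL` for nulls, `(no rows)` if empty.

cold | 5 ; hot | 6

Bucket rows by credits < 3 → 'cold' else 'hot'; count each bucket.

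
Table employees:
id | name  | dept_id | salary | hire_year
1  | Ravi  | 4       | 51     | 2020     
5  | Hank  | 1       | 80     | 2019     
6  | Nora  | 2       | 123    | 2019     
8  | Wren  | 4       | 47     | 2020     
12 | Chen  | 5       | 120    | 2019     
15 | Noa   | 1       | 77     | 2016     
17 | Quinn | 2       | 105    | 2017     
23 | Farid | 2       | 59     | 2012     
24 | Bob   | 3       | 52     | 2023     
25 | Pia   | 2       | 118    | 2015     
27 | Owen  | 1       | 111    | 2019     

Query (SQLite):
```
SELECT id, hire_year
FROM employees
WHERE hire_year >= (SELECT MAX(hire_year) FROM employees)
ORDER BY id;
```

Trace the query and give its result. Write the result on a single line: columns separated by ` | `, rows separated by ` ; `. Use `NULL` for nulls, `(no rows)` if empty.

24 | 2023

Scalar subquery: MAX(hire_year) over all employees rows = 2023.
Keep rows where hire_year >= that value.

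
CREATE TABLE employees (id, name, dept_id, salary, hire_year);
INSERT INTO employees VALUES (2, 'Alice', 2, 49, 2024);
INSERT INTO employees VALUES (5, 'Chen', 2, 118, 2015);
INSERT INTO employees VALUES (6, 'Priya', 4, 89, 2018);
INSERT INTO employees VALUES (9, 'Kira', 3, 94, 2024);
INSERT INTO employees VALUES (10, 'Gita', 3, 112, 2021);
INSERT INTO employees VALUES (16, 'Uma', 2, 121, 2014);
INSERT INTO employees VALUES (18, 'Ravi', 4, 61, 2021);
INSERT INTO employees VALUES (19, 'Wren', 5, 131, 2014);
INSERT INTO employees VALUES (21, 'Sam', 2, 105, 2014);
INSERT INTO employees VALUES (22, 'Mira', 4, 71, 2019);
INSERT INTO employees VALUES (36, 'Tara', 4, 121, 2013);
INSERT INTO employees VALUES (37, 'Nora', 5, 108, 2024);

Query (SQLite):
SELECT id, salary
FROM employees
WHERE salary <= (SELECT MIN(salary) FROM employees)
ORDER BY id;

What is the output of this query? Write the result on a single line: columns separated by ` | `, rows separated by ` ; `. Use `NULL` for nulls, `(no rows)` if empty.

Scalar subquery: MIN(salary) over all employees rows = 49.
Keep rows where salary <= that value.

2 | 49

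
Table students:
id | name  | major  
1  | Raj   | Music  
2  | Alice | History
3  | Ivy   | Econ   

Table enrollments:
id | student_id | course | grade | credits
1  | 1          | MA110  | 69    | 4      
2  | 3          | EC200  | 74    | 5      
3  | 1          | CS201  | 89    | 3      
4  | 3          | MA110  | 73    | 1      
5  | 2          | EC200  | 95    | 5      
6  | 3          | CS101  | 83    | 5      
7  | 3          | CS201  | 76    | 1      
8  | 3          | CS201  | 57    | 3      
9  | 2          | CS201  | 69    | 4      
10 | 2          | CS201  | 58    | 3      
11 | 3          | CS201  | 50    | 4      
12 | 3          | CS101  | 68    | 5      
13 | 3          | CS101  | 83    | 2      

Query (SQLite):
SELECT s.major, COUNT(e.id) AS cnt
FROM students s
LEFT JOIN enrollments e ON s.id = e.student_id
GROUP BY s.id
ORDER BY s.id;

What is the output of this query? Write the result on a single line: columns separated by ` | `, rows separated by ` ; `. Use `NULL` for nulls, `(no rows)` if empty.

Music | 2 ; History | 3 ; Econ | 8

LEFT JOIN keeps every students row; unmatched ones get NULL for enrollments columns.
Group by students.id and compute COUNT(e.id). COUNT(col) of an all-NULL group is 0.
  1: ids {1, 3} → COUNT(e.id)=2
  2: ids {5, 9, 10} → COUNT(e.id)=3
  3: ids {2, 4, 6, 7, 8, 11, 12, 13} → COUNT(e.id)=8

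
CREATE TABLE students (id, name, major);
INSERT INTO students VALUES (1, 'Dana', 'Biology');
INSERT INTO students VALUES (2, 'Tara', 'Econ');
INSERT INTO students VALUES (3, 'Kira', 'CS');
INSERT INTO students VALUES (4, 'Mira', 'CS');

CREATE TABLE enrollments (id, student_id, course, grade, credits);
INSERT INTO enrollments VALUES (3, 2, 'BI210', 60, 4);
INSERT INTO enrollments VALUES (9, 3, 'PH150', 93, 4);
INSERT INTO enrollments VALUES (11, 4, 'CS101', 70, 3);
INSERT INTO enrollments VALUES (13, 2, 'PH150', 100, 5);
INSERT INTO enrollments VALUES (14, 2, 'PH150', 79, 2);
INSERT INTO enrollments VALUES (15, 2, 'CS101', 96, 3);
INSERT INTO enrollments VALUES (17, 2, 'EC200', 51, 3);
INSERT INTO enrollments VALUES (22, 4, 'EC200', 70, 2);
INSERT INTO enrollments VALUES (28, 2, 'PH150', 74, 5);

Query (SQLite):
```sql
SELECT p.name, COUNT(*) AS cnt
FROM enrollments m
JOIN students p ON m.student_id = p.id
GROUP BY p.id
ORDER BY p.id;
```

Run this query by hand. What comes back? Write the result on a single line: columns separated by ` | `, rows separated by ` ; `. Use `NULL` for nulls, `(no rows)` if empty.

Tara | 6 ; Kira | 1 ; Mira | 2

Join each enrollments row to its students via student_id.
Group joined rows by students.id; compute COUNT(*) per group.
  2: ids {3, 13, 14, 15, 17, 28} → COUNT(*)=6
  3: ids {9} → COUNT(*)=1
  4: ids {11, 22} → COUNT(*)=2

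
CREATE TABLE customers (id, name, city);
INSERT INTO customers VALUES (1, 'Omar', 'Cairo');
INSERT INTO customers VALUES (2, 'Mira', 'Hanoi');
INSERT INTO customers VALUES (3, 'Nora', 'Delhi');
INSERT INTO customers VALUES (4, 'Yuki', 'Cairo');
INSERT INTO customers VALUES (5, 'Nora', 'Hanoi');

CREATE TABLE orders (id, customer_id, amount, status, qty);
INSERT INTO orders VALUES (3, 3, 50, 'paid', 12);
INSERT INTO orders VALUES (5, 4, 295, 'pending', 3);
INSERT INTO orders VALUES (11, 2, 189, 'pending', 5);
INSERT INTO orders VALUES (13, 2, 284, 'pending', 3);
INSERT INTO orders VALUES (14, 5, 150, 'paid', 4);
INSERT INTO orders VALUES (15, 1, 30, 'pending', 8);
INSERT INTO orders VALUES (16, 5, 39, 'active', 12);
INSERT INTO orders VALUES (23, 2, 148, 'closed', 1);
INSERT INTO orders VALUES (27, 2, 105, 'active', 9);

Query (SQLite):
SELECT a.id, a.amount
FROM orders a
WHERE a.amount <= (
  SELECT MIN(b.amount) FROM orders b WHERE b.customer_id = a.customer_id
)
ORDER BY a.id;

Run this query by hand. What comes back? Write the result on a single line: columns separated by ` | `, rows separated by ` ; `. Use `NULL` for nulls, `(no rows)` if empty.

For each orders row a, compute MIN(amount) over rows sharing a.customer_id.
Keep row a if a.amount <= that per-group MIN.
  customer_id=1: MIN(amount) = 30
  customer_id=2: MIN(amount) = 105
  customer_id=3: MIN(amount) = 50
  customer_id=4: MIN(amount) = 295
  customer_id=5: MIN(amount) = 39

3 | 50 ; 5 | 295 ; 15 | 30 ; 16 | 39 ; 27 | 105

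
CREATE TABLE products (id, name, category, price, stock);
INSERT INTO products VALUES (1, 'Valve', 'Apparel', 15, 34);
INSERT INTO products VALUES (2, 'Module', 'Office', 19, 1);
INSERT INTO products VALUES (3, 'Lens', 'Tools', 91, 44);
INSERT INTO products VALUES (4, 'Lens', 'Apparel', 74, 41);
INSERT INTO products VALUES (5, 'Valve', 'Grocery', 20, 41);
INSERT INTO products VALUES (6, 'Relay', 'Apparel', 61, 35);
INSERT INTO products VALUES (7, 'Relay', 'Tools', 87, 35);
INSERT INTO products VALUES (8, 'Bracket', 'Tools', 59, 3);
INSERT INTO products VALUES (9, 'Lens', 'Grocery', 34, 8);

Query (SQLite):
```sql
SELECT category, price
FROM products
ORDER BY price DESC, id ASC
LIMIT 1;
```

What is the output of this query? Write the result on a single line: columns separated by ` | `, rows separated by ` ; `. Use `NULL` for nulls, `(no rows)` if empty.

Tools | 91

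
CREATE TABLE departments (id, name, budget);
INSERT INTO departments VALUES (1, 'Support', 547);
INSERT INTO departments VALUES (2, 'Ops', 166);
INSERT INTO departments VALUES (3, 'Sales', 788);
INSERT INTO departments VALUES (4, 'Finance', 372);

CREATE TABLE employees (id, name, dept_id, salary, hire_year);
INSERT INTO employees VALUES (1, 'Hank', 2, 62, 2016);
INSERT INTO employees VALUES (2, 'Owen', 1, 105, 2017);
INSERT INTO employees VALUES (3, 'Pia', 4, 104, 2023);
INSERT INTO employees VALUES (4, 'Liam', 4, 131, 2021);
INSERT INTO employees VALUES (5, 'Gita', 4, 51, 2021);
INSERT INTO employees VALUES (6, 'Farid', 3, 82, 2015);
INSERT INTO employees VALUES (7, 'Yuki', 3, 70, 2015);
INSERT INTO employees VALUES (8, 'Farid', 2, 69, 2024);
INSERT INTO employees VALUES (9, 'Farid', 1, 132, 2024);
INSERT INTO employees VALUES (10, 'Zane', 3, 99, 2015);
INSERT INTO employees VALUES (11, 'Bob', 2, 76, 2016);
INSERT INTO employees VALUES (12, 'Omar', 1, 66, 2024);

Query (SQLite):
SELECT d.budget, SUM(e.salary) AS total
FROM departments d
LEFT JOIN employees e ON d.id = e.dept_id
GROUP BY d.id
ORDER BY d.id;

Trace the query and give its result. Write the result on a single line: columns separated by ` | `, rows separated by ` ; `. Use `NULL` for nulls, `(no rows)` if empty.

547 | 303 ; 166 | 207 ; 788 | 251 ; 372 | 286

LEFT JOIN keeps every departments row; unmatched ones get NULL for employees columns.
Group by departments.id and compute SUM(e.salary). SUM over an all-NULL group is NULL.
  1: ids {2, 9, 12} → SUM(e.salary)=303
  2: ids {1, 8, 11} → SUM(e.salary)=207
  3: ids {6, 7, 10} → SUM(e.salary)=251
  4: ids {3, 4, 5} → SUM(e.salary)=286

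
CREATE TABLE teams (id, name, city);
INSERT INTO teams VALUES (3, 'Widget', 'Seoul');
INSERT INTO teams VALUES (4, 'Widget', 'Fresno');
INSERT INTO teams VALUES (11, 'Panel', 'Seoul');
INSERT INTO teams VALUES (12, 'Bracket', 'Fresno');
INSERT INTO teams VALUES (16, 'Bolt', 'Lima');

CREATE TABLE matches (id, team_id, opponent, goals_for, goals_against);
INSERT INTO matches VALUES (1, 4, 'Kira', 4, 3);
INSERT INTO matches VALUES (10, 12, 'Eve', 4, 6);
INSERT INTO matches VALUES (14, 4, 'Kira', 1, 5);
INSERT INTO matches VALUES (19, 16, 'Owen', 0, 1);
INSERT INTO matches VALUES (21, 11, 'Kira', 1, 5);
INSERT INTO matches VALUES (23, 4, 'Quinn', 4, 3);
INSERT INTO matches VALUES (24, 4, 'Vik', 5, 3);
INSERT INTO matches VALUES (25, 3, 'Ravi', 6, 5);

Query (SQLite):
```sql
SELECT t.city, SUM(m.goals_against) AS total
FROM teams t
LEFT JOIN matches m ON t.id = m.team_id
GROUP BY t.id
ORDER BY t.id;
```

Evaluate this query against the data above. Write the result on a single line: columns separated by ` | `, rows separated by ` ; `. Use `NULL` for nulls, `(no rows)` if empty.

Seoul | 5 ; Fresno | 14 ; Seoul | 5 ; Fresno | 6 ; Lima | 1

LEFT JOIN keeps every teams row; unmatched ones get NULL for matches columns.
Group by teams.id and compute SUM(m.goals_against). SUM over an all-NULL group is NULL.
  3: ids {25} → SUM(m.goals_against)=5
  4: ids {1, 14, 23, 24} → SUM(m.goals_against)=14
  11: ids {21} → SUM(m.goals_against)=5
  12: ids {10} → SUM(m.goals_against)=6
  16: ids {19} → SUM(m.goals_against)=1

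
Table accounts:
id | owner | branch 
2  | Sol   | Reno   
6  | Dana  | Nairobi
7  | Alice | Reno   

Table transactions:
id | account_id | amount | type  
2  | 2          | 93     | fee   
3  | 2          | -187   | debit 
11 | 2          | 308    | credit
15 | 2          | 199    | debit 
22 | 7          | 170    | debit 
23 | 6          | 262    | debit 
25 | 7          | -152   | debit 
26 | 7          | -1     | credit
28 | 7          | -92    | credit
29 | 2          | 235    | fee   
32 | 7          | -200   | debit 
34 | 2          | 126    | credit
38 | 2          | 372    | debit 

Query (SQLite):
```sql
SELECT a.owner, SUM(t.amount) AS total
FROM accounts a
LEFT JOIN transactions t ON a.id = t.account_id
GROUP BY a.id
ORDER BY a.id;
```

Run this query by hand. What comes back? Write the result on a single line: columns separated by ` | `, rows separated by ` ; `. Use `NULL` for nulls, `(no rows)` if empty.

LEFT JOIN keeps every accounts row; unmatched ones get NULL for transactions columns.
Group by accounts.id and compute SUM(t.amount). SUM over an all-NULL group is NULL.
  2: ids {2, 3, 11, 15, 29, 34, 38} → SUM(t.amount)=1146
  6: ids {23} → SUM(t.amount)=262
  7: ids {22, 25, 26, 28, 32} → SUM(t.amount)=-275

Sol | 1146 ; Dana | 262 ; Alice | -275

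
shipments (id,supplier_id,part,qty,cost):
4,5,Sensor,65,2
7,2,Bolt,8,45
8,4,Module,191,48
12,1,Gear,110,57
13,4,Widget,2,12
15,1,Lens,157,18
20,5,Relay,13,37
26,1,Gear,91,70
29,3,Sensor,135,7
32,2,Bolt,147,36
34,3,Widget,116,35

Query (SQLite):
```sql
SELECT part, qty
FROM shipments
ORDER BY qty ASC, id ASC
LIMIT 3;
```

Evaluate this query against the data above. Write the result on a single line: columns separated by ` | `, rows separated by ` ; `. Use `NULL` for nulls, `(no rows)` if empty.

Sort by qty asc, tiebreak id asc: (2, id=13), (8, id=7), (13, id=20), (65, id=4), (91, id=26), (110, id=12) …. Take first 3.

Widget | 2 ; Bolt | 8 ; Relay | 13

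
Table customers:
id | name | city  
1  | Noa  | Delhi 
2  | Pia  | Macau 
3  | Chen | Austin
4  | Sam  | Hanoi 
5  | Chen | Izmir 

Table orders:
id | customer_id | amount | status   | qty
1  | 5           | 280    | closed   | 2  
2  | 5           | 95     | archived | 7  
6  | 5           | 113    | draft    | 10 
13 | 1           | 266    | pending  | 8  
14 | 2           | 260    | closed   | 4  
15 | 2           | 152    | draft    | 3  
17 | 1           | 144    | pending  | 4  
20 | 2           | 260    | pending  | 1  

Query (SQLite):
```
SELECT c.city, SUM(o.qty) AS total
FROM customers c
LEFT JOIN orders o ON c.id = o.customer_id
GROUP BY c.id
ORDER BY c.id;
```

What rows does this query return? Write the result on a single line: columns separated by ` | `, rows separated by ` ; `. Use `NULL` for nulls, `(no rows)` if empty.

Delhi | 12 ; Macau | 8 ; Austin | NULL ; Hanoi | NULL ; Izmir | 19

LEFT JOIN keeps every customers row; unmatched ones get NULL for orders columns.
Group by customers.id and compute SUM(o.qty). SUM over an all-NULL group is NULL.
  1: ids {13, 17} → SUM(o.qty)=12
  2: ids {14, 15, 20} → SUM(o.qty)=8
  3: ids {—} → SUM(o.qty)=NULL
  4: ids {—} → SUM(o.qty)=NULL
  5: ids {1, 2, 6} → SUM(o.qty)=19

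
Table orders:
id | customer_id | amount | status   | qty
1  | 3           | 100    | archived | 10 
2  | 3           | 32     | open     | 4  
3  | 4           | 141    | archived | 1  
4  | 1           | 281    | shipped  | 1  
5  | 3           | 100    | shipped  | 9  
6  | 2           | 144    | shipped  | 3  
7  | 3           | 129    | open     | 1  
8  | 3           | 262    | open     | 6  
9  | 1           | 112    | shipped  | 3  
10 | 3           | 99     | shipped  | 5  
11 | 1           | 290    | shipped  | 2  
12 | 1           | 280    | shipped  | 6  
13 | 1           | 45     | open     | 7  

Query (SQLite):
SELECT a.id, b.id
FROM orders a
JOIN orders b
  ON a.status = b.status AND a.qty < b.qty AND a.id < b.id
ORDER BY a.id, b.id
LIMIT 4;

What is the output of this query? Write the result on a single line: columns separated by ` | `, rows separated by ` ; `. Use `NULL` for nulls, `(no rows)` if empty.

Pairs (a,b) with same status, a.qty < b.qty, a.id < b.id.
status groups: archived:{1,3} open:{2,7,8,13} shipped:{4,5,6,9,10,11,12}
Ordered by (a.id, b.id); first 4.

2 | 8 ; 2 | 13 ; 4 | 5 ; 4 | 6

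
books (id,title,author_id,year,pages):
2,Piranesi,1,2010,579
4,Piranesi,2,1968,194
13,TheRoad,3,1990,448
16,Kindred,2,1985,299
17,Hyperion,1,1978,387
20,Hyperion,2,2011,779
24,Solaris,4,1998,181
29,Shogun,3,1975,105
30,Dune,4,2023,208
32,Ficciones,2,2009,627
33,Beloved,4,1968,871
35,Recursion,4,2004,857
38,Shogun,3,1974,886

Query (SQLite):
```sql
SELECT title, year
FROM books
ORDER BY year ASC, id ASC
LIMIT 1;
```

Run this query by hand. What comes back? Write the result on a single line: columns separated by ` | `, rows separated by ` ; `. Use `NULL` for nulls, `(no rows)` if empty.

Sort by year asc, tiebreak id asc: (1968, id=4), (1968, id=33), (1974, id=38), (1975, id=29) …. Take first 1.

Piranesi | 1968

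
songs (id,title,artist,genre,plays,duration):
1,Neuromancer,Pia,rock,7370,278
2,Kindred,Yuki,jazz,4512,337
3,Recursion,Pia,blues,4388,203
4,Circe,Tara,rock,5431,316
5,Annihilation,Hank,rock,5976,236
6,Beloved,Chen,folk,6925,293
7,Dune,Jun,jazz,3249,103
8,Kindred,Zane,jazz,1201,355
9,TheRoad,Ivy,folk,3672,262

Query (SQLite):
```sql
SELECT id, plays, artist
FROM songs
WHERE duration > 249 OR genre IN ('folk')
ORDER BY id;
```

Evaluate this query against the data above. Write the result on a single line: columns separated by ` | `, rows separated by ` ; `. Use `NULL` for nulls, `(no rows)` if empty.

1 | 7370 | Pia ; 2 | 4512 | Yuki ; 4 | 5431 | Tara ; 6 | 6925 | Chen ; 8 | 1201 | Zane ; 9 | 3672 | Ivy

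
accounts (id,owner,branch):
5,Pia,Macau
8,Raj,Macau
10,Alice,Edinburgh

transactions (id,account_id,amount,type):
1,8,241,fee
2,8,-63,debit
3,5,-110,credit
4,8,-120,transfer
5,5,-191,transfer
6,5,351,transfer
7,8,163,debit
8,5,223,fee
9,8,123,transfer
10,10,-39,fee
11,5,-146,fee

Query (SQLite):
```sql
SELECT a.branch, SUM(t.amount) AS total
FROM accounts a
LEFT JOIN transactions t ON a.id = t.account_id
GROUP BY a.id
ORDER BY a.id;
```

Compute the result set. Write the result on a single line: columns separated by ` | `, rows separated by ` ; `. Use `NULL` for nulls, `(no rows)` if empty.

Macau | 127 ; Macau | 344 ; Edinburgh | -39

LEFT JOIN keeps every accounts row; unmatched ones get NULL for transactions columns.
Group by accounts.id and compute SUM(t.amount). SUM over an all-NULL group is NULL.
  5: ids {3, 5, 6, 8, 11} → SUM(t.amount)=127
  8: ids {1, 2, 4, 7, 9} → SUM(t.amount)=344
  10: ids {10} → SUM(t.amount)=-39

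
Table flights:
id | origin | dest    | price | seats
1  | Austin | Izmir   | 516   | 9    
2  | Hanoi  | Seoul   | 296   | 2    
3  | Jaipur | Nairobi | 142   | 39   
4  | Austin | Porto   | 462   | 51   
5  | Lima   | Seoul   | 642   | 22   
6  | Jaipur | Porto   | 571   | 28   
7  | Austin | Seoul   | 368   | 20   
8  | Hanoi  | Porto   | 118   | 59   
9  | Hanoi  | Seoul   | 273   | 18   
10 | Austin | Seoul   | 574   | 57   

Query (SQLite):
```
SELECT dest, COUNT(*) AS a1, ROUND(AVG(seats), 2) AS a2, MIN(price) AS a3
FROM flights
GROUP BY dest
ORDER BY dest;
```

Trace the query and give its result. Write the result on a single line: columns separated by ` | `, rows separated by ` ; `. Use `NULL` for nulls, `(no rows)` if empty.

Izmir | 1 | 9 | 516 ; Nairobi | 1 | 39 | 142 ; Porto | 3 | 46 | 118 ; Seoul | 5 | 23.8 | 273

Group flights by dest.
Per group compute: COUNT(*), ROUND(AVG(seats), 2), MIN(price).
  Izmir: ids {1} → COUNT(*)=1, ROUND(AVG(seats), 2)=9, MIN(price)=516
  Nairobi: ids {3} → COUNT(*)=1, ROUND(AVG(seats), 2)=39, MIN(price)=142
  Porto: ids {4, 6, 8} → COUNT(*)=3, ROUND(AVG(seats), 2)=46, MIN(price)=118
  Seoul: ids {2, 5, 7, 9, 10} → COUNT(*)=5, ROUND(AVG(seats), 2)=23.8, MIN(price)=273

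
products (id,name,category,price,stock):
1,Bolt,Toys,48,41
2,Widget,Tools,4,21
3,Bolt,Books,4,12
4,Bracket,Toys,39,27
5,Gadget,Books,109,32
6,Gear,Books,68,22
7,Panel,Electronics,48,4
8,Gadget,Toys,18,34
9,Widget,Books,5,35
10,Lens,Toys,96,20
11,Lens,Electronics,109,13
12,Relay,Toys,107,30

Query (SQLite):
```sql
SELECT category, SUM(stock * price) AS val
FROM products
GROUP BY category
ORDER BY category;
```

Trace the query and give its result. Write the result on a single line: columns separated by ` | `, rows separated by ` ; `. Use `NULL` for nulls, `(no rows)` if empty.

Books | 5207 ; Electronics | 1609 ; Tools | 84 ; Toys | 8763

For each row compute stock * price.
Group by category; take SUM of the expression per group.
  Books: ids {3, 5, 6, 9} → SUM(stock * price)=5207
  Electronics: ids {7, 11} → SUM(stock * price)=1609
  Tools: ids {2} → SUM(stock * price)=84
  Toys: ids {1, 4, 8, 10, 12} → SUM(stock * price)=8763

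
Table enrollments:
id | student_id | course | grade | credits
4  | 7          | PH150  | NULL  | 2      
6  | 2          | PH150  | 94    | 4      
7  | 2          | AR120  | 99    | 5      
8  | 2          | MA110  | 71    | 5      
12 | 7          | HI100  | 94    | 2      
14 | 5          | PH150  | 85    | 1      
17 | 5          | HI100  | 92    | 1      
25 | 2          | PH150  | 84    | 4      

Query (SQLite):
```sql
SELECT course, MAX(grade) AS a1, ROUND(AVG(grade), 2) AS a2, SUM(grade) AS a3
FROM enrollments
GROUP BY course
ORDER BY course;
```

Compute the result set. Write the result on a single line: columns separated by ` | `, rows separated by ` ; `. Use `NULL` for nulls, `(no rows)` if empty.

AR120 | 99 | 99 | 99 ; HI100 | 94 | 93 | 186 ; MA110 | 71 | 71 | 71 ; PH150 | 94 | 87.67 | 263

Group enrollments by course.
Per group compute: MAX(grade), ROUND(AVG(grade), 2), SUM(grade).
  AR120: ids {7} → MAX(grade)=99, ROUND(AVG(grade), 2)=99, SUM(grade)=99
  HI100: ids {12, 17} → MAX(grade)=94, ROUND(AVG(grade), 2)=93, SUM(grade)=186
  MA110: ids {8} → MAX(grade)=71, ROUND(AVG(grade), 2)=71, SUM(grade)=71
  PH150: ids {4, 6, 14, 25} → MAX(grade)=94, ROUND(AVG(grade), 2)=87.67, SUM(grade)=263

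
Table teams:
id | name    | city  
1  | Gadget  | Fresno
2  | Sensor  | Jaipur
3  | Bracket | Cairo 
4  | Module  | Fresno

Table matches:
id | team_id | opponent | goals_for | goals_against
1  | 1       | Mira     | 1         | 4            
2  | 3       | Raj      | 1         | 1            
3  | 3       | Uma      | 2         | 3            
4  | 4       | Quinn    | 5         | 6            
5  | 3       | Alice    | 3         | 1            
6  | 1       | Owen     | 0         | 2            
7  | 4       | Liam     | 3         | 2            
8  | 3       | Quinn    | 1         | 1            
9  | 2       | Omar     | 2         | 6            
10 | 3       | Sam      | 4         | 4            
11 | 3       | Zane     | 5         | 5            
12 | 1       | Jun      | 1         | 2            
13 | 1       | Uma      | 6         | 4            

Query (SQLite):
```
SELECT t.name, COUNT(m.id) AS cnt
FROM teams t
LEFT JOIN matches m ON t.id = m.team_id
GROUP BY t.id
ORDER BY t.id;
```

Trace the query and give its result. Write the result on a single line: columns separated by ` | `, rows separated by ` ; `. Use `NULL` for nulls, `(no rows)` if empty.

LEFT JOIN keeps every teams row; unmatched ones get NULL for matches columns.
Group by teams.id and compute COUNT(m.id). COUNT(col) of an all-NULL group is 0.
  1: ids {1, 6, 12, 13} → COUNT(m.id)=4
  2: ids {9} → COUNT(m.id)=1
  3: ids {2, 3, 5, 8, 10, 11} → COUNT(m.id)=6
  4: ids {4, 7} → COUNT(m.id)=2

Gadget | 4 ; Sensor | 1 ; Bracket | 6 ; Module | 2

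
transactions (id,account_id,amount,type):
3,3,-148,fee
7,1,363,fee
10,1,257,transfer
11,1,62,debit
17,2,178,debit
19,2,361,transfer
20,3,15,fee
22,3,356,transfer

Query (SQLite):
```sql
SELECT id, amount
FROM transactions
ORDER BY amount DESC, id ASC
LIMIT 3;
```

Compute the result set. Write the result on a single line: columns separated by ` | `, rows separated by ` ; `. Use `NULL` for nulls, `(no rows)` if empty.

7 | 363 ; 19 | 361 ; 22 | 356

Sort by amount desc, tiebreak id asc: (363, id=7), (361, id=19), (356, id=22), (257, id=10), (178, id=17), (62, id=11) …. Take first 3.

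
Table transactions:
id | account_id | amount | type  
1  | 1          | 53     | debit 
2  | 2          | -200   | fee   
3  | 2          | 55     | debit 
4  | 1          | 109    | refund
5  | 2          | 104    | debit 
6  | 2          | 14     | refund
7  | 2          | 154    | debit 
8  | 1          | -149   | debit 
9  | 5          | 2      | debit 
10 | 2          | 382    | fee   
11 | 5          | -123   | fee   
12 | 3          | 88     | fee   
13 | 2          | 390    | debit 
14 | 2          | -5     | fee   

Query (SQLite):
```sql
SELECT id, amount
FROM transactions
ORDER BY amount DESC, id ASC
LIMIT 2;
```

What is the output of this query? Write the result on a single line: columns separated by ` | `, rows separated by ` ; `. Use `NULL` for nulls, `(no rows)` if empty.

13 | 390 ; 10 | 382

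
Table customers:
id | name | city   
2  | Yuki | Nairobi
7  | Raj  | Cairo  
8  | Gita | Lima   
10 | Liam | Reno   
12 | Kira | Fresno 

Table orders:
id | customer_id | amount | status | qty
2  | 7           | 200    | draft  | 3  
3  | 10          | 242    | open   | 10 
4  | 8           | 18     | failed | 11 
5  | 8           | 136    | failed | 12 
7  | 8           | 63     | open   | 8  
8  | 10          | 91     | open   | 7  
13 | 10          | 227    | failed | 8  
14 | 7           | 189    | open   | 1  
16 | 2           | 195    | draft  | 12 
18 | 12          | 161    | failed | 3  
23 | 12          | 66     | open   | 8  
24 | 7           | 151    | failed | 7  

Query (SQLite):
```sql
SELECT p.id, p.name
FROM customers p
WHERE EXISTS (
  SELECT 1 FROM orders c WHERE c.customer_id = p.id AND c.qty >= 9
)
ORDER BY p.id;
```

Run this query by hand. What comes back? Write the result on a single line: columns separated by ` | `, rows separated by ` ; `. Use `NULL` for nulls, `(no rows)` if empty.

For each customers row, check whether any orders with matching customer_id has qty >= 9.
Keep rows where that is true.

2 | Yuki ; 8 | Gita ; 10 | Liam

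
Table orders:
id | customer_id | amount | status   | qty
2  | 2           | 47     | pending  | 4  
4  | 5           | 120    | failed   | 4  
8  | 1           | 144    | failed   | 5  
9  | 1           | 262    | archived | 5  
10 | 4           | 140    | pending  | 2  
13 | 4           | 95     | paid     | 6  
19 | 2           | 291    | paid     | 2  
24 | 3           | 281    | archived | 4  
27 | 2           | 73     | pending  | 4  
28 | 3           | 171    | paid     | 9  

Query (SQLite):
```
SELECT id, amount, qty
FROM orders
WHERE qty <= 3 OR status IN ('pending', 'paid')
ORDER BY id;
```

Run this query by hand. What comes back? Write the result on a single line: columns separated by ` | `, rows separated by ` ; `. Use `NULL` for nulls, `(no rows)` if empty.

2 | 47 | 4 ; 10 | 140 | 2 ; 13 | 95 | 6 ; 19 | 291 | 2 ; 27 | 73 | 4 ; 28 | 171 | 9

qty <= 3: ids {10, 19}
status IN ('pending', 'paid'): ids {2, 10, 13, 19, 27, 28}
Combine with OR.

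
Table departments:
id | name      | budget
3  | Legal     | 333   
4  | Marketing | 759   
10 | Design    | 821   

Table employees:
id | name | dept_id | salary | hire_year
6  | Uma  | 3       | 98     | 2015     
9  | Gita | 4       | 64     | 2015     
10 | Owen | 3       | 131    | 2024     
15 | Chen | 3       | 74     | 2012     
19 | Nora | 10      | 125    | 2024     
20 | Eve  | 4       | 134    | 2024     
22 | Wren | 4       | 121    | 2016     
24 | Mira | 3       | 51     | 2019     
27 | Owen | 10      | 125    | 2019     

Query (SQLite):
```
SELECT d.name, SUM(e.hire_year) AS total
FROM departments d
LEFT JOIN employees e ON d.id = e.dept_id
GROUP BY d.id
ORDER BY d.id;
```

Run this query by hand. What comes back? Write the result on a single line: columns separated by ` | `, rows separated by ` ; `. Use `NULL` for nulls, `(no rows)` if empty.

LEFT JOIN keeps every departments row; unmatched ones get NULL for employees columns.
Group by departments.id and compute SUM(e.hire_year). SUM over an all-NULL group is NULL.
  3: ids {6, 10, 15, 24} → SUM(e.hire_year)=8070
  4: ids {9, 20, 22} → SUM(e.hire_year)=6055
  10: ids {19, 27} → SUM(e.hire_year)=4043

Legal | 8070 ; Marketing | 6055 ; Design | 4043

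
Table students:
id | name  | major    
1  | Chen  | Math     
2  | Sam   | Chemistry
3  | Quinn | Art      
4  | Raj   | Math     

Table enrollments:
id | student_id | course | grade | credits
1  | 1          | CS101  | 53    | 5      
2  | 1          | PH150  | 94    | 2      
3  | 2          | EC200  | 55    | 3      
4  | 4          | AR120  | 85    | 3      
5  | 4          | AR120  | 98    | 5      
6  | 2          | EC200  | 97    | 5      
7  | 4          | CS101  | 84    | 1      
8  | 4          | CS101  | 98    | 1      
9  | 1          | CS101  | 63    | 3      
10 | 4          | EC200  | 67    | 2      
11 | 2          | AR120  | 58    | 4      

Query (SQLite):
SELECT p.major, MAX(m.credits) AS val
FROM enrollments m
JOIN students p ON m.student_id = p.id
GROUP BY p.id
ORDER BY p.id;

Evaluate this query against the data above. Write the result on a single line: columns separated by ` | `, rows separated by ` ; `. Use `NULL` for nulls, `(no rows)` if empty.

Math | 5 ; Chemistry | 5 ; Math | 5

Join each enrollments row to its students via student_id.
Group joined rows by students.id; compute MAX(m.credits) per group.
  1: ids {1, 2, 9} → MAX(m.credits)=5
  2: ids {3, 6, 11} → MAX(m.credits)=5
  4: ids {4, 5, 7, 8, 10} → MAX(m.credits)=5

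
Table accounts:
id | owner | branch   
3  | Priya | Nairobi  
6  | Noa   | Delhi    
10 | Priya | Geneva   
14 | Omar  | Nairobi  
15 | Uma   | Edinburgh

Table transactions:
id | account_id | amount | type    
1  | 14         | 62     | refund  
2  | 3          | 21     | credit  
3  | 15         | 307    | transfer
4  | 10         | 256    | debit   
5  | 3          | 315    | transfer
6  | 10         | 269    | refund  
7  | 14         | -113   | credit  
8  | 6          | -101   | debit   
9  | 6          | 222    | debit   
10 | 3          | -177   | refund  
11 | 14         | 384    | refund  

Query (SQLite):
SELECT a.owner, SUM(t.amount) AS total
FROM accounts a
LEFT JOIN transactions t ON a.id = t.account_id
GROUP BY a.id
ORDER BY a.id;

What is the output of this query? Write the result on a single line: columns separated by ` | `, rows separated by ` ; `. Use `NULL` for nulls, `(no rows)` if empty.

Priya | 159 ; Noa | 121 ; Priya | 525 ; Omar | 333 ; Uma | 307

LEFT JOIN keeps every accounts row; unmatched ones get NULL for transactions columns.
Group by accounts.id and compute SUM(t.amount). SUM over an all-NULL group is NULL.
  3: ids {2, 5, 10} → SUM(t.amount)=159
  6: ids {8, 9} → SUM(t.amount)=121
  10: ids {4, 6} → SUM(t.amount)=525
  14: ids {1, 7, 11} → SUM(t.amount)=333
  15: ids {3} → SUM(t.amount)=307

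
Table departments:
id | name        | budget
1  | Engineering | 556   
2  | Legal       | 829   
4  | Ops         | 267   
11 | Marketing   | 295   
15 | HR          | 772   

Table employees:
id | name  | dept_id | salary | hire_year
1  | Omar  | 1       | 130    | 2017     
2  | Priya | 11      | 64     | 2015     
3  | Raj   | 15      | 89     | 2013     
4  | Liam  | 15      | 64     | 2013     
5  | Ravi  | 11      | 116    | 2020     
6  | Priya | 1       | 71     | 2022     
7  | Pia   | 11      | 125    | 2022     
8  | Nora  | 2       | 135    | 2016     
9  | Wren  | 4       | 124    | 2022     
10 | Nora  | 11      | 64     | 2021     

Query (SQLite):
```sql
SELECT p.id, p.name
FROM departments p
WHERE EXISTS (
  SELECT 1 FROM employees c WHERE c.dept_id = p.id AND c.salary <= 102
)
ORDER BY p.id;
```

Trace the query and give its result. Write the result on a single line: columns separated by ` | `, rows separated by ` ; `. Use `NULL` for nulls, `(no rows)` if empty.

1 | Engineering ; 11 | Marketing ; 15 | HR

For each departments row, check whether any employees with matching dept_id has salary <= 102.
Keep rows where that is true.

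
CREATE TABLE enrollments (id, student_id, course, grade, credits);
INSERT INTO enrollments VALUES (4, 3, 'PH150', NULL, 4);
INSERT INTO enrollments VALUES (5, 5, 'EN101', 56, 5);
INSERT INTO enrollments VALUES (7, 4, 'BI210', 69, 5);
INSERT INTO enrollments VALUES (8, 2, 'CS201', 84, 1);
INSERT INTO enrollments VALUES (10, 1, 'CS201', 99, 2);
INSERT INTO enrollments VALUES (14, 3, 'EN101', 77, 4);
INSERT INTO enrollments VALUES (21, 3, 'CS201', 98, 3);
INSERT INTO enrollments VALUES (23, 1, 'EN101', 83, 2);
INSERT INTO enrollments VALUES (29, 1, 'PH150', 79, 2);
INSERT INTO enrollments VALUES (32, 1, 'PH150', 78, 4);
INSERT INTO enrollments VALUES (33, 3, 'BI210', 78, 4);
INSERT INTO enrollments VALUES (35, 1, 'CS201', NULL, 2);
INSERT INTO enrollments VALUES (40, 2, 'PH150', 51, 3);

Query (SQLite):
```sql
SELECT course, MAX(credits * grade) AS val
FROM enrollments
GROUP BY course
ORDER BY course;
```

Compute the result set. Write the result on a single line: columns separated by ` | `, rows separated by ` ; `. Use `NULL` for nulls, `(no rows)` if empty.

BI210 | 345 ; CS201 | 294 ; EN101 | 308 ; PH150 | 312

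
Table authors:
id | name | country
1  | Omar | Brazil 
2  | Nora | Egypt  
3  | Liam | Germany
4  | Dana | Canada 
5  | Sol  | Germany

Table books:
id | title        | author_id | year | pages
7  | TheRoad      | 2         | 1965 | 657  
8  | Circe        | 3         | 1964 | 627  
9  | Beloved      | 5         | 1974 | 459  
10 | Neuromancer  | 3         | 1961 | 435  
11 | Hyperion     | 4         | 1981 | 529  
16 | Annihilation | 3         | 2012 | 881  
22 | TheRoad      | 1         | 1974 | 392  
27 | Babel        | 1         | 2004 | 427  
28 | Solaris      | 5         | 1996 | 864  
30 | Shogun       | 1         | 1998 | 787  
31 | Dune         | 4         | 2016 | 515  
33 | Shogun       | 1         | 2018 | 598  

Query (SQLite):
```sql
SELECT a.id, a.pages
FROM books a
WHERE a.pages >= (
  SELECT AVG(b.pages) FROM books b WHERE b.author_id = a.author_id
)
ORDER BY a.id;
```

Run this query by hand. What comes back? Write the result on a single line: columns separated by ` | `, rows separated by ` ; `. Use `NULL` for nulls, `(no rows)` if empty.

For each books row a, compute AVG(pages) over rows sharing a.author_id.
Keep row a if a.pages >= that per-group AVG.
  author_id=1: AVG(pages) = 551.0
  author_id=2: AVG(pages) = 657.0
  author_id=3: AVG(pages) = 647.666667
  author_id=4: AVG(pages) = 522.0
  author_id=5: AVG(pages) = 661.5

7 | 657 ; 11 | 529 ; 16 | 881 ; 28 | 864 ; 30 | 787 ; 33 | 598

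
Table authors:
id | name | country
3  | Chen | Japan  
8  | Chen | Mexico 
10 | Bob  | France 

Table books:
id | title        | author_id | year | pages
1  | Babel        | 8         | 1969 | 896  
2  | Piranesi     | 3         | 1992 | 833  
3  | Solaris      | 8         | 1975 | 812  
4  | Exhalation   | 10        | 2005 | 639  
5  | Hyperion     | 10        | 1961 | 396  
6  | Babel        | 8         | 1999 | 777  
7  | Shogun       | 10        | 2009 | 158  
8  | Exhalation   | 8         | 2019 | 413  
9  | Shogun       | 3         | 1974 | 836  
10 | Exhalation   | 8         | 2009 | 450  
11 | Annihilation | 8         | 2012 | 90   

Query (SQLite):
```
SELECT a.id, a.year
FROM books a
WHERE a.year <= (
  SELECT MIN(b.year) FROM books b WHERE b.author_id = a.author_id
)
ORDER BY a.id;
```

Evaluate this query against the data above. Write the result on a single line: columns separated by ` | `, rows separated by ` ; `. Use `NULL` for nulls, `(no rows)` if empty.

1 | 1969 ; 5 | 1961 ; 9 | 1974

For each books row a, compute MIN(year) over rows sharing a.author_id.
Keep row a if a.year <= that per-group MIN.
  author_id=3: MIN(year) = 1974
  author_id=8: MIN(year) = 1969
  author_id=10: MIN(year) = 1961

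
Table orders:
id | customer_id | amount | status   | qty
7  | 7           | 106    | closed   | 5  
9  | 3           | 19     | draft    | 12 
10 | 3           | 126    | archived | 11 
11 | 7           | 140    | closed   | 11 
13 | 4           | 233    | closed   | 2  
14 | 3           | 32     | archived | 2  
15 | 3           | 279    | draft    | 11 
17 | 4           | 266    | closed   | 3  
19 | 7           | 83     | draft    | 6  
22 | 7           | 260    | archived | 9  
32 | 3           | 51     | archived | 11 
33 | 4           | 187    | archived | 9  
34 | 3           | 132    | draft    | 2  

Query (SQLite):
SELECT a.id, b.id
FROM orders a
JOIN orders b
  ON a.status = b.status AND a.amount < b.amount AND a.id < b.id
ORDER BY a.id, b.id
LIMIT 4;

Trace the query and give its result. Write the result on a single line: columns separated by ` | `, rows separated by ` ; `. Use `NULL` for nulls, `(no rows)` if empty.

7 | 11 ; 7 | 13 ; 7 | 17 ; 9 | 15

Pairs (a,b) with same status, a.amount < b.amount, a.id < b.id.
status groups: archived:{10,14,22,32,33} closed:{7,11,13,17} draft:{9,15,19,34}
Ordered by (a.id, b.id); first 4.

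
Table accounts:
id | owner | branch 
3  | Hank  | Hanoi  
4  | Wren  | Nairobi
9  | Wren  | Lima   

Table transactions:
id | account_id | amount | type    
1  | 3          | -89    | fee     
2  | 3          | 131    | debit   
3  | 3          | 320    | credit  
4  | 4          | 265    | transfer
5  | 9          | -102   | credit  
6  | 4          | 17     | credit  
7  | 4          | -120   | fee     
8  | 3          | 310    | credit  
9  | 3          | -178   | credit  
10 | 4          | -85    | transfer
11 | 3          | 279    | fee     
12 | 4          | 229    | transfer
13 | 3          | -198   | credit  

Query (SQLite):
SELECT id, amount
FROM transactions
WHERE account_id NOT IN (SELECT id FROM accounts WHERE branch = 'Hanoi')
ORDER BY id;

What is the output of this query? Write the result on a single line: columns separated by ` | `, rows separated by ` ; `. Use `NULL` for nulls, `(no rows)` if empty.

4 | 265 ; 5 | -102 ; 6 | 17 ; 7 | -120 ; 10 | -85 ; 12 | 229

Inner query: accounts.id where branch = 'Hanoi'.
Outer: keep transactions rows whose account_id is not in that set.
Inner query → {3}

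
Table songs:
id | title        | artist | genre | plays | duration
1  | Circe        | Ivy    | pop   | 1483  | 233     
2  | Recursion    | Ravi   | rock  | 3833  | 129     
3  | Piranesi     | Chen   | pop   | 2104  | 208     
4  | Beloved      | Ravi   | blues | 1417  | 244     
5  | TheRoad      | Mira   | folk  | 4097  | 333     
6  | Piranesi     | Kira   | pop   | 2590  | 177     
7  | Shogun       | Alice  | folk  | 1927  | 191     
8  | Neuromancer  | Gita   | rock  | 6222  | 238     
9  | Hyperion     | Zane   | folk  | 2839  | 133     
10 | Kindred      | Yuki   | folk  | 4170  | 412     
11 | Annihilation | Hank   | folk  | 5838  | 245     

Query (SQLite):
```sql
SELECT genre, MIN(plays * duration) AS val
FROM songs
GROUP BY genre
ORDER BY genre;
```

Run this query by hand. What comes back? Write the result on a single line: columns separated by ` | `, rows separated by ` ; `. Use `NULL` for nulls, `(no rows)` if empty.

For each row compute plays * duration.
Group by genre; take MIN of the expression per group.
  blues: ids {4} → MIN(plays * duration)=345748
  folk: ids {5, 7, 9, 10, 11} → MIN(plays * duration)=368057
  pop: ids {1, 3, 6} → MIN(plays * duration)=345539
  rock: ids {2, 8} → MIN(plays * duration)=494457

blues | 345748 ; folk | 368057 ; pop | 345539 ; rock | 494457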